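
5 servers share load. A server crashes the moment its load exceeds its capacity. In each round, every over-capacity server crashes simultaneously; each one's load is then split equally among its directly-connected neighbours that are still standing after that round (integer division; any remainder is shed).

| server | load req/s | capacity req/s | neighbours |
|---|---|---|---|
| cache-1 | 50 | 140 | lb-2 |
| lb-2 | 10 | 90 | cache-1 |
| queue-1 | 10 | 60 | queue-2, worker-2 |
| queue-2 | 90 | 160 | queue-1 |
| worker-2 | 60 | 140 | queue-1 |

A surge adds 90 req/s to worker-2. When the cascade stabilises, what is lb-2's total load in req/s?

Round 1 — worker-2 at 150 > 140. worker-2 crashes.
  worker-2 sheds 150 req/s to queue-1: 150 each.
    queue-1: 10+150 = 160 > 60
Round 2 — queue-1 crashes.
  queue-1 sheds 160 req/s to queue-2: 160 each.
    queue-2: 90+160 = 250 > 160
Round 3 — queue-2 crashes.
  queue-2 sheds 250 req/s: no online neighbours, lost.
No further crashes.

10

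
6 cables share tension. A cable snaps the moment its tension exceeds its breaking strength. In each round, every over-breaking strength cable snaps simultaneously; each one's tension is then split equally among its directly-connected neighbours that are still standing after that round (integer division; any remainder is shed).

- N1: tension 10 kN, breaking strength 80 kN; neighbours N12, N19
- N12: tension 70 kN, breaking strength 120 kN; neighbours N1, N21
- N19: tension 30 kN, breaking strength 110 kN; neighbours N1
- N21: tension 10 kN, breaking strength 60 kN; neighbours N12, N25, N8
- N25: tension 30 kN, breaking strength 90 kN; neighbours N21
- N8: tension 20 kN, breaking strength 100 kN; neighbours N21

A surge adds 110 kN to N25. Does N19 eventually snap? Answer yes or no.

Round 1 — N25 at 140 > 90. N25 snaps.
  N25 sheds 140 kN to N21: 140 each.
    N21: 10+140 = 150 > 60
Round 2 — N21 snaps.
  N21 sheds 150 kN to N12, N8: 75 each.
    N12: 70+75 = 145 > 120
    N8: 20+75 = 95 ≤ 100
Round 3 — N12 snaps.
  N12 sheds 145 kN to N1: 145 each.
    N1: 10+145 = 155 > 80
Round 4 — N1 snaps.
  N1 sheds 155 kN to N19: 155 each.
    N19: 30+155 = 185 > 110
Round 5 — N19 snaps.
  N19 sheds 185 kN: no online neighbours, lost.
No further breaks.

yes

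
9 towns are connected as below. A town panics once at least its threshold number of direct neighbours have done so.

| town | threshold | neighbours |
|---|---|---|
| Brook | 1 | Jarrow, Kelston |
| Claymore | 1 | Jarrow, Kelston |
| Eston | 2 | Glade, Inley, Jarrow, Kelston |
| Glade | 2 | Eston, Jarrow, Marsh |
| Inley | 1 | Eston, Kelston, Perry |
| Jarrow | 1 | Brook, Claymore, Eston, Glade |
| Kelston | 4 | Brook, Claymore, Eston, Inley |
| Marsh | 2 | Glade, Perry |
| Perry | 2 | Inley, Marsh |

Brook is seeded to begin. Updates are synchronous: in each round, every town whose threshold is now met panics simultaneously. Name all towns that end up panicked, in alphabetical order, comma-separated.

Brook, Claymore, Jarrow

Round 1 — Brook panics (initial).
Round 2 — checking thresholds:
  Jarrow: 1 of 4 neighbours ≥ 1, panics.
  Kelston: 1 of 4 neighbours < 4, holds.
Round 3 — checking thresholds:
  Claymore: 1 of 2 neighbours ≥ 1, panics.
  Eston: 1 of 4 neighbours < 2, holds.
  Glade: 1 of 3 neighbours < 2, holds.
  Kelston: 1 of 4 neighbours < 4, holds.
Round 4 — no new panics; cascade stops.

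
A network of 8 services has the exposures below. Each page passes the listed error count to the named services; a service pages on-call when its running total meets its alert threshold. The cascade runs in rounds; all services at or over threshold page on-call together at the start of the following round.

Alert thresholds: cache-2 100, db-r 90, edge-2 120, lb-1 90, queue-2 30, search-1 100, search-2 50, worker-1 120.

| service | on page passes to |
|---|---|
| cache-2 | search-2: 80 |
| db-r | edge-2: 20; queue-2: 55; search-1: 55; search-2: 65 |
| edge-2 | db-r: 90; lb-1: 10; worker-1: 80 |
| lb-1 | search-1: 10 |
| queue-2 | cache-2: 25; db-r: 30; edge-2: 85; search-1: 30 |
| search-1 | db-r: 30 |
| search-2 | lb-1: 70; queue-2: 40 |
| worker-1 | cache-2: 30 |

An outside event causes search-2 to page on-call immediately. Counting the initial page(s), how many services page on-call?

2

Round 1 — search-2 pages on-call (initial).
  lb-1: +70 → 70 < 90
  queue-2: +40 → 40 ≥ 30
Round 2 — queue-2 pages on-call.
  cache-2: +25 → 25 < 100
  db-r: +30 → 30 < 90
  edge-2: +85 → 85 < 120
  search-1: +30 → 30 < 100
No further pages.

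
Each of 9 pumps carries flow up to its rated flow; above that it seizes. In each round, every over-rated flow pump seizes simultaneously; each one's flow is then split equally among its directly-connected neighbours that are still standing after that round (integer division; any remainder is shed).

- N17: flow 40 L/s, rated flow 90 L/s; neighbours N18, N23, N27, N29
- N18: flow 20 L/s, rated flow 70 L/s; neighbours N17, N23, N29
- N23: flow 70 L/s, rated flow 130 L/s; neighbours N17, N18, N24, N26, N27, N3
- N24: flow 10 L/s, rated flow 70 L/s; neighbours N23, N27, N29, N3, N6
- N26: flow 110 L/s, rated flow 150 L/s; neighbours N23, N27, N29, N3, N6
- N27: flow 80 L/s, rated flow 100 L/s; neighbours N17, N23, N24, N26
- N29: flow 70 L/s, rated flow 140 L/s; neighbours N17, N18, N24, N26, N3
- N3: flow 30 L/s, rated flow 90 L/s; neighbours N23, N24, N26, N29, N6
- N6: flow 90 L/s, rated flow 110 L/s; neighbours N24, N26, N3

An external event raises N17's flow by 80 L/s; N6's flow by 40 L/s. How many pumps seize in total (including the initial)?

9

Round 1 — N17 at 120 > 90; N6 at 130 > 110. N17, N6 seize.
  N17 sheds 120 L/s to N18, N23, N27, N29: 30 each.
    N18: 20+30 = 50 ≤ 70
    N23: 70+30 = 100 ≤ 130
    N27: 80+30 = 110 > 100
    N29: 70+30 = 100 ≤ 140
  N6 sheds 130 L/s to N24, N26, N3: 43 each (1 lost).
    N24: 10+43 = 53 ≤ 70
    N26: 110+43 = 153 > 150
    N3: 30+43 = 73 ≤ 90
Round 2 — N26, N27 seize.
  N26 sheds 153 L/s to N23, N29, N3: 51 each.
    N23: 100+51 = 151 > 130
    N29: 100+51 = 151 > 140
    N3: 73+51 = 124 > 90
  N27 sheds 110 L/s to N23, N24: 55 each.
    N23: 151+55 = 206 > 130
    N24: 53+55 = 108 > 70
Round 3 — N23, N24, N29, N3 seize.
  N23 sheds 206 L/s to N18: 206 each.
    N18: 50+206 = 256 > 70
  N24 sheds 108 L/s: no online neighbours, lost.
  N29 sheds 151 L/s to N18: 151 each.
    N18: 256+151 = 407 > 70
  N3 sheds 124 L/s: no online neighbours, lost.
Round 4 — N18 seizes.
  N18 sheds 407 L/s: no online neighbours, lost.
No further seizures.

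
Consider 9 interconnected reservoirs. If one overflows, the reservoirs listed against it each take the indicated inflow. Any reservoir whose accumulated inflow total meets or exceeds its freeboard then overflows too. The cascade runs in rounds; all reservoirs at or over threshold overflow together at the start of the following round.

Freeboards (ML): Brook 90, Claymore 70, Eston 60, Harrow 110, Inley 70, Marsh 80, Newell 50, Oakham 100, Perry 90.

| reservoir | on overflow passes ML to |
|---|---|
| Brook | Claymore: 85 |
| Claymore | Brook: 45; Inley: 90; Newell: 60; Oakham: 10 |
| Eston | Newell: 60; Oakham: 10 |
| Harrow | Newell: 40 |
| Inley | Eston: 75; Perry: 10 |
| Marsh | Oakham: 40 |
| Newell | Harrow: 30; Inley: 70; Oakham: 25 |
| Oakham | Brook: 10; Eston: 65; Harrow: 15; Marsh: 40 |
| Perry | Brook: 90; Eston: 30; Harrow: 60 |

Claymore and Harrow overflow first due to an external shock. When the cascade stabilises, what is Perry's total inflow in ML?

10

Round 1 — Claymore, Harrow overflow (initial).
  Brook: +45 → 45 < 90
  Inley: +90 → 90 ≥ 70
  Newell: +60+40 → 100 ≥ 50
  Oakham: +10 → 10 < 100
Round 2 — Inley, Newell overflow.
  Eston: +75 → 75 ≥ 60
  Oakham: +25 → 35 < 100
  Perry: +10 → 10 < 90
Round 3 — Eston overflows.
  Oakham: +10 → 45 < 100
No further overflows.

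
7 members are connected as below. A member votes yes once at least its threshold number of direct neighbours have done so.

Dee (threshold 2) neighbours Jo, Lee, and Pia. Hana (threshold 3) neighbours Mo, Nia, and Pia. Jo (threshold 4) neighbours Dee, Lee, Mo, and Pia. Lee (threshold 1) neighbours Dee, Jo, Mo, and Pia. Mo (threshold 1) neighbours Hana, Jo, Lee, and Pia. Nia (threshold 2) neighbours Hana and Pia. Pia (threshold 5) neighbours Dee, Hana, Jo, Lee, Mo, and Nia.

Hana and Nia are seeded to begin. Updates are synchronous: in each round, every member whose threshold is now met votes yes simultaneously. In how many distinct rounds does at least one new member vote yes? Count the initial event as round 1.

3

Round 1 — Hana, Nia vote yes (initial).
Round 2 — checking thresholds:
  Mo: 1 of 4 neighbours ≥ 1, votes yes.
  Pia: 2 of 6 neighbours < 5, below threshold.
Round 3 — checking thresholds:
  Jo: 1 of 4 neighbours < 4, below threshold.
  Lee: 1 of 4 neighbours ≥ 1, votes yes.
  Pia: 3 of 6 neighbours < 5, below threshold.
Round 4 — no new yes votes; cascade stops.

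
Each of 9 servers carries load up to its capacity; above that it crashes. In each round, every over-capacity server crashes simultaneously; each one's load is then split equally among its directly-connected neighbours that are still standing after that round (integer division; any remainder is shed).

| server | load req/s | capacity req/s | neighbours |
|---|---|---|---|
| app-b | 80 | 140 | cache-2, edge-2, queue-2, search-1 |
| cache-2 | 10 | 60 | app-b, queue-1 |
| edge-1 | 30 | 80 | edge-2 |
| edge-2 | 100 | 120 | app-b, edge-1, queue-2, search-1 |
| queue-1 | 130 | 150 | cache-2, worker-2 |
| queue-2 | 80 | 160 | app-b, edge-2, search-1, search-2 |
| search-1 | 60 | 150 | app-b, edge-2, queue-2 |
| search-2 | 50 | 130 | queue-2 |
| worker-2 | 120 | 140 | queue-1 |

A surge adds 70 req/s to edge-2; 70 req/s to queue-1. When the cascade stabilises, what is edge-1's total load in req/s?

Round 1 — edge-2 at 170 > 120; queue-1 at 200 > 150. edge-2, queue-1 crash.
  edge-2 sheds 170 req/s to app-b, edge-1, queue-2, search-1: 42 each (2 lost).
    app-b: 80+42 = 122 ≤ 140
    edge-1: 30+42 = 72 ≤ 80
    queue-2: 80+42 = 122 ≤ 160
    search-1: 60+42 = 102 ≤ 150
  queue-1 sheds 200 req/s to cache-2, worker-2: 100 each.
    cache-2: 10+100 = 110 > 60
    worker-2: 120+100 = 220 > 140
Round 2 — cache-2, worker-2 crash.
  cache-2 sheds 110 req/s to app-b: 110 each.
    app-b: 122+110 = 232 > 140
  worker-2 sheds 220 req/s: no online neighbours, lost.
Round 3 — app-b crashes.
  app-b sheds 232 req/s to queue-2, search-1: 116 each.
    queue-2: 122+116 = 238 > 160
    search-1: 102+116 = 218 > 150
Round 4 — queue-2, search-1 crash.
  queue-2 sheds 238 req/s to search-2: 238 each.
    search-2: 50+238 = 288 > 130
  search-1 sheds 218 req/s: no online neighbours, lost.
Round 5 — search-2 crashes.
  search-2 sheds 288 req/s: no online neighbours, lost.
No further crashes.

72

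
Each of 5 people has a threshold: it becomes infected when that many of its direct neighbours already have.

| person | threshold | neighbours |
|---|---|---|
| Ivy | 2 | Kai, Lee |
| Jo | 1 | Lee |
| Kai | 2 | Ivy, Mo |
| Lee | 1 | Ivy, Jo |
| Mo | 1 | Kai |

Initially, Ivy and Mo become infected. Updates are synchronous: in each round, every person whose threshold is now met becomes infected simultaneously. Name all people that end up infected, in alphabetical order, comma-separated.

Round 1 — Ivy, Mo become infected (initial).
Round 2 — checking thresholds:
  Kai: 2 of 2 neighbours ≥ 2, becomes infected.
  Lee: 1 of 2 neighbours ≥ 1, becomes infected.
Round 3 — checking thresholds:
  Jo: 1 of 1 neighbours ≥ 1, becomes infected.
Round 4 — no new infections; cascade stops.

Ivy, Jo, Kai, Lee, Mo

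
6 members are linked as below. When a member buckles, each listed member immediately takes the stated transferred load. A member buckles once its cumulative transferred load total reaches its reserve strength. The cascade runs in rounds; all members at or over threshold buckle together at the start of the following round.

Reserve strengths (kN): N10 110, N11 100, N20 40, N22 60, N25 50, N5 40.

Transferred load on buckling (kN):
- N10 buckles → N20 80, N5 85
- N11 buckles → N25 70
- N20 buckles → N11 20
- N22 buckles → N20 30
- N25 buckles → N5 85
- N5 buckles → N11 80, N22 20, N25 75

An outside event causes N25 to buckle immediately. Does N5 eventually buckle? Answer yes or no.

Round 1 — N25 buckles (initial).
  N5: +85 → 85 ≥ 40
Round 2 — N5 buckles.
  N11: +80 → 80 < 100
  N22: +20 → 20 < 60
No further bucklings.

yes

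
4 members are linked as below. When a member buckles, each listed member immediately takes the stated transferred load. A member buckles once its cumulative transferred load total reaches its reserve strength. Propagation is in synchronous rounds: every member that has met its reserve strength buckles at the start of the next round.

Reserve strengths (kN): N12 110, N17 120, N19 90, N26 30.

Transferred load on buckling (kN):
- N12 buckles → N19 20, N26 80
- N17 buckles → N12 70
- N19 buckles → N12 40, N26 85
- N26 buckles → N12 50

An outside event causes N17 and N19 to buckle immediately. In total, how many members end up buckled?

4

Round 1 — N17, N19 buckle (initial).
  N12: +70+40 → 110 ≥ 110
  N26: +85 → 85 ≥ 30
Round 2 — N12, N26 buckle.
No further bucklings.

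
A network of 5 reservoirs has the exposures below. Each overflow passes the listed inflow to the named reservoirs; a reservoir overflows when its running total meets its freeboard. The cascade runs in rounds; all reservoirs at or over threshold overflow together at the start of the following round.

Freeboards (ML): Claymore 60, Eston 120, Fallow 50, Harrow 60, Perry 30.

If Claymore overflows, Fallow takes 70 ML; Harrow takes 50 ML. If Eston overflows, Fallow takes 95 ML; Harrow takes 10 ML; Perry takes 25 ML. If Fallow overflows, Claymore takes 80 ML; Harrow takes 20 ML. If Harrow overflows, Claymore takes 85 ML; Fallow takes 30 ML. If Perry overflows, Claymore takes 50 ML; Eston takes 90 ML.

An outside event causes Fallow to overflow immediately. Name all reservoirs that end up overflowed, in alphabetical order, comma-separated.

Round 1 — Fallow overflows (initial).
  Claymore: +80 → 80 ≥ 60
  Harrow: +20 → 20 < 60
Round 2 — Claymore overflows.
  Harrow: +50 → 70 ≥ 60
Round 3 — Harrow overflows.
No further overflows.

Claymore, Fallow, Harrow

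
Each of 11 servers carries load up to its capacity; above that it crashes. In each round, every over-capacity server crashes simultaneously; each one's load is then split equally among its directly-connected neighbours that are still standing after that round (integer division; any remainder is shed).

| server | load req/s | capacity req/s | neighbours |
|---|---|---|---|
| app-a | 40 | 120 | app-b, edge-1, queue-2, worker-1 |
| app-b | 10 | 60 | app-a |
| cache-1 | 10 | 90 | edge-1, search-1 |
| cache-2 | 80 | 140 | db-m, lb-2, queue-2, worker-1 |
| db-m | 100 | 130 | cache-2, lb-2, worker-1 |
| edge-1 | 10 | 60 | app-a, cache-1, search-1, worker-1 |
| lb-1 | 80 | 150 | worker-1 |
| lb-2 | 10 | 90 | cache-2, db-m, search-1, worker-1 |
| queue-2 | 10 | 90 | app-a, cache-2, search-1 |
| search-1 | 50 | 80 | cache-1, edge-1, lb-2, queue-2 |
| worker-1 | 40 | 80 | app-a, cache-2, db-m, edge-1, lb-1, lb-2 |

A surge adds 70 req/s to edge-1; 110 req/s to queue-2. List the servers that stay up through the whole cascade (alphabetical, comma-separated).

Round 1 — edge-1 at 80 > 60; queue-2 at 120 > 90. edge-1, queue-2 crash.
  edge-1 sheds 80 req/s to app-a, cache-1, search-1, worker-1: 20 each.
    app-a: 40+20 = 60 ≤ 120
    cache-1: 10+20 = 30 ≤ 90
    search-1: 50+20 = 70 ≤ 80
    worker-1: 40+20 = 60 ≤ 80
  queue-2 sheds 120 req/s to app-a, cache-2, search-1: 40 each.
    app-a: 60+40 = 100 ≤ 120
    cache-2: 80+40 = 120 ≤ 140
    search-1: 70+40 = 110 > 80
Round 2 — search-1 crashes.
  search-1 sheds 110 req/s to cache-1, lb-2: 55 each.
    cache-1: 30+55 = 85 ≤ 90
    lb-2: 10+55 = 65 ≤ 90
No further crashes.

app-a, app-b, cache-1, cache-2, db-m, lb-1, lb-2, worker-1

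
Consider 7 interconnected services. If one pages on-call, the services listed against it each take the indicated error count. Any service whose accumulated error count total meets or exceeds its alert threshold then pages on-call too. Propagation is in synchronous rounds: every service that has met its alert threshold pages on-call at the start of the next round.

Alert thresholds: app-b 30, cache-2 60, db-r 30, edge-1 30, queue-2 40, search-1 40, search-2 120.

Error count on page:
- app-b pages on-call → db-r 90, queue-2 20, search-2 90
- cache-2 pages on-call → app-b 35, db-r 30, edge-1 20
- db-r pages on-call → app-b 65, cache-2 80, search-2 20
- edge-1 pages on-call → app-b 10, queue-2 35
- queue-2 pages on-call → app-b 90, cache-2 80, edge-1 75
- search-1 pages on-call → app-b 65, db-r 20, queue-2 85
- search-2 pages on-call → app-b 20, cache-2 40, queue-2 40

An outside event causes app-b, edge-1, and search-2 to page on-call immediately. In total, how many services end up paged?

Round 1 — app-b, edge-1, search-2 page on-call (initial).
  cache-2: +40 → 40 < 60
  db-r: +90 → 90 ≥ 30
  queue-2: +20+35+40 → 95 ≥ 40
Round 2 — db-r, queue-2 page on-call.
  cache-2: +80+80 → 200 ≥ 60
Round 3 — cache-2 pages on-call.
No further pages.

6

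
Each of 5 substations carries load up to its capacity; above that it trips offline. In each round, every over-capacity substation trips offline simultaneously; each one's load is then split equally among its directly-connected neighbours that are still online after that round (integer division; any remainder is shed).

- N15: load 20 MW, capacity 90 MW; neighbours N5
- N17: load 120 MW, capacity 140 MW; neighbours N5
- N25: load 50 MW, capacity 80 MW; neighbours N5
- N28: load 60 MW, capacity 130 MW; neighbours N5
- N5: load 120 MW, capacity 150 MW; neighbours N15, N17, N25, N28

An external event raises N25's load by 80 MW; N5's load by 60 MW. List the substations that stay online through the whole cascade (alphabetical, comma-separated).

N15, N28

Round 1 — N25 at 130 > 80; N5 at 180 > 150. N25, N5 trip offline.
  N25 sheds 130 MW: no online neighbours, lost.
  N5 sheds 180 MW to N15, N17, N28: 60 each.
    N15: 20+60 = 80 ≤ 90
    N17: 120+60 = 180 > 140
    N28: 60+60 = 120 ≤ 130
Round 2 — N17 trips offline.
  N17 sheds 180 MW: no online neighbours, lost.
No further trips.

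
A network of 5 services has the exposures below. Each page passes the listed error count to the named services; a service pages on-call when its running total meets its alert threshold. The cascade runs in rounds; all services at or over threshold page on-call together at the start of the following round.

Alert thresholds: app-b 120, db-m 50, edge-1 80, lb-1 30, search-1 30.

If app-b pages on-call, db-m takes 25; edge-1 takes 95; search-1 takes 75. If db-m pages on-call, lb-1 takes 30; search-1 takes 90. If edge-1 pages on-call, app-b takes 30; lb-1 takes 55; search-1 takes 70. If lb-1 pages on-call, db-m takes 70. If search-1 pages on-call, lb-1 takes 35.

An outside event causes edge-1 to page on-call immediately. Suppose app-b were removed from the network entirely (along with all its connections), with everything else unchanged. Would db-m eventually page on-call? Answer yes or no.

With app-b removed:
Round 1 — edge-1 pages on-call (initial).
  lb-1: +55 → 55 ≥ 30
  search-1: +70 → 70 ≥ 30
Round 2 — lb-1, search-1 page on-call.
  db-m: +70 → 70 ≥ 50
Round 3 — db-m pages on-call.
No further pages.

yes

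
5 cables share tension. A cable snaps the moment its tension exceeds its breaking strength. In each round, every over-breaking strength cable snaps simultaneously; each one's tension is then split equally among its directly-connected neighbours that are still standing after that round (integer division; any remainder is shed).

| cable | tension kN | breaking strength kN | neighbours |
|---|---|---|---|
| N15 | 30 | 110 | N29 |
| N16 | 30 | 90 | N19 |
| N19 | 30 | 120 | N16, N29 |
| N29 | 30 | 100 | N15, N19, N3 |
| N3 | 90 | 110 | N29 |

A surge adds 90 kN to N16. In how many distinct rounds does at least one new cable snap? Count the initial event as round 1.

4

Round 1 — N16 at 120 > 90. N16 snaps.
  N16 sheds 120 kN to N19: 120 each.
    N19: 30+120 = 150 > 120
Round 2 — N19 snaps.
  N19 sheds 150 kN to N29: 150 each.
    N29: 30+150 = 180 > 100
Round 3 — N29 snaps.
  N29 sheds 180 kN to N15, N3: 90 each.
    N15: 30+90 = 120 > 110
    N3: 90+90 = 180 > 110
Round 4 — N15, N3 snap.
  N15 sheds 120 kN: no online neighbours, lost.
  N3 sheds 180 kN: no online neighbours, lost.
No further breaks.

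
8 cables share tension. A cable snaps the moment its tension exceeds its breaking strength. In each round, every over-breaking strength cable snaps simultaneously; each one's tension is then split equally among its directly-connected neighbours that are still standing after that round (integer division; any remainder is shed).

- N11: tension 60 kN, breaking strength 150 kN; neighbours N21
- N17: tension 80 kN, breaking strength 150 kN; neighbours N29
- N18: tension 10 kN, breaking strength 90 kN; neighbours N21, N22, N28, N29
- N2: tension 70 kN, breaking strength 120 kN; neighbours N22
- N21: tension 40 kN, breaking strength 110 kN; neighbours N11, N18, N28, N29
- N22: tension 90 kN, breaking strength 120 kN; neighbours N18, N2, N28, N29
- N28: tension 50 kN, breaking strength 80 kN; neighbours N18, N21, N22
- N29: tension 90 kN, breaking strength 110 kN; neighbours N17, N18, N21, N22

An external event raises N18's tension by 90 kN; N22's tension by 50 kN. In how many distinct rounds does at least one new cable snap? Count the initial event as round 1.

Round 1 — N18 at 100 > 90; N22 at 140 > 120. N18, N22 snap.
  N18 sheds 100 kN to N21, N28, N29: 33 each (1 lost).
    N21: 40+33 = 73 ≤ 110
    N28: 50+33 = 83 > 80
    N29: 90+33 = 123 > 110
  N22 sheds 140 kN to N2, N28, N29: 46 each (2 lost).
    N2: 70+46 = 116 ≤ 120
    N28: 83+46 = 129 > 80
    N29: 123+46 = 169 > 110
Round 2 — N28, N29 snap.
  N28 sheds 129 kN to N21: 129 each.
    N21: 73+129 = 202 > 110
  N29 sheds 169 kN to N17, N21: 84 each (1 lost).
    N17: 80+84 = 164 > 150
    N21: 202+84 = 286 > 110
Round 3 — N17, N21 snap.
  N17 sheds 164 kN: no online neighbours, lost.
  N21 sheds 286 kN to N11: 286 each.
    N11: 60+286 = 346 > 150
Round 4 — N11 snaps.
  N11 sheds 346 kN: no online neighbours, lost.
No further breaks.

4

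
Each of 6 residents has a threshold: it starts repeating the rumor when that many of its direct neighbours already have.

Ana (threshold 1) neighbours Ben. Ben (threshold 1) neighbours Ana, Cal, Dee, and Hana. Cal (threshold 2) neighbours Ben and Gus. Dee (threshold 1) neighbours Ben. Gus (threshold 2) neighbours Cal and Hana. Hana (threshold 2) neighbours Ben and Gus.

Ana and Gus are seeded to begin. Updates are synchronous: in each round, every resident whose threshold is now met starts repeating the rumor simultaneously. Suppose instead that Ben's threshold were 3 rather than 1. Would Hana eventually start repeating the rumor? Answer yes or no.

With Ben's threshold at 3:
Round 1 — Ana, Gus start repeating the rumor (initial).
Round 2 — no new spreads; cascade stops.

no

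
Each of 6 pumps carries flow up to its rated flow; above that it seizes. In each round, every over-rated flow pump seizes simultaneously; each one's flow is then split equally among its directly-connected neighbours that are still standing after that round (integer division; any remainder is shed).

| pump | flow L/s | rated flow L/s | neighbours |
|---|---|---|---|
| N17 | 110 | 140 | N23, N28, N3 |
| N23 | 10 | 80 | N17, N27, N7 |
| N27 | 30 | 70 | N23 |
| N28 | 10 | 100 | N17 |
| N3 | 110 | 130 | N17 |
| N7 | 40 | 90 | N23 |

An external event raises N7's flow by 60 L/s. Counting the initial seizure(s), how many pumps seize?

5

Round 1 — N7 at 100 > 90. N7 seizes.
  N7 sheds 100 L/s to N23: 100 each.
    N23: 10+100 = 110 > 80
Round 2 — N23 seizes.
  N23 sheds 110 L/s to N17, N27: 55 each.
    N17: 110+55 = 165 > 140
    N27: 30+55 = 85 > 70
Round 3 — N17, N27 seize.
  N17 sheds 165 L/s to N28, N3: 82 each (1 lost).
    N28: 10+82 = 92 ≤ 100
    N3: 110+82 = 192 > 130
  N27 sheds 85 L/s: no online neighbours, lost.
Round 4 — N3 seizes.
  N3 sheds 192 L/s: no online neighbours, lost.
No further seizures.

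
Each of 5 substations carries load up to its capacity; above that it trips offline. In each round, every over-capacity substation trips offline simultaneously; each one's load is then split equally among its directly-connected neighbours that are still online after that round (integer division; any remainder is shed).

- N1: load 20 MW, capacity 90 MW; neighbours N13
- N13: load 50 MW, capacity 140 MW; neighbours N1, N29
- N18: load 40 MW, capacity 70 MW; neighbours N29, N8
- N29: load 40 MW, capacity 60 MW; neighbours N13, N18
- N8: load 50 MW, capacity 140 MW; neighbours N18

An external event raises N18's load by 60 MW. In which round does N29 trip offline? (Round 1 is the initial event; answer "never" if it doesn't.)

Round 1 — N18 at 100 > 70. N18 trips offline.
  N18 sheds 100 MW to N29, N8: 50 each.
    N29: 40+50 = 90 > 60
    N8: 50+50 = 100 ≤ 140
Round 2 — N29 trips offline.
  N29 sheds 90 MW to N13: 90 each.
    N13: 50+90 = 140 ≤ 140
No further trips.

2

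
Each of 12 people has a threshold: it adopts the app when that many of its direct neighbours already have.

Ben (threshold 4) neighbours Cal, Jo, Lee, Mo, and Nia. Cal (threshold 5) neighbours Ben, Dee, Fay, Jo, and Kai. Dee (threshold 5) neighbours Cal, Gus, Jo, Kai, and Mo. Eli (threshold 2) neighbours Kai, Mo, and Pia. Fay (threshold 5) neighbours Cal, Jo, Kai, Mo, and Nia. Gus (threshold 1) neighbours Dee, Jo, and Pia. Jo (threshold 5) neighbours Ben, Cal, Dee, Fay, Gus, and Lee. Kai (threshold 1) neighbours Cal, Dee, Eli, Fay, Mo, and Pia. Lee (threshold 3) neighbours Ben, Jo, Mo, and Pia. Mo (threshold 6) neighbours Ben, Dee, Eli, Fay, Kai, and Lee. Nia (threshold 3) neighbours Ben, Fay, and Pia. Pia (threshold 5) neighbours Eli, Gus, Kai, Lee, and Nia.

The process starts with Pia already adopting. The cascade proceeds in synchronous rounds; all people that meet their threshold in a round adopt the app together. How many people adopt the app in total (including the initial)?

4

Round 1 — Pia adopts the app (initial).
Round 2 — checking thresholds:
  Eli: 1 of 3 neighbours < 2, not yet.
  Gus: 1 of 3 neighbours ≥ 1, adopts the app.
  Kai: 1 of 6 neighbours ≥ 1, adopts the app.
  Lee: 1 of 4 neighbours < 3, not yet.
  Nia: 1 of 3 neighbours < 3, not yet.
Round 3 — checking thresholds:
  Cal: 1 of 5 neighbours < 5, not yet.
  Dee: 2 of 5 neighbours < 5, not yet.
  Eli: 2 of 3 neighbours ≥ 2, adopts the app.
  Fay: 1 of 5 neighbours < 5, not yet.
  Jo: 1 of 6 neighbours < 5, not yet.
  Lee: 1 of 4 neighbours < 3, not yet.
  Mo: 1 of 6 neighbours < 6, not yet.
  Nia: 1 of 3 neighbours < 3, not yet.
Round 4 — no new adoptions; cascade stops.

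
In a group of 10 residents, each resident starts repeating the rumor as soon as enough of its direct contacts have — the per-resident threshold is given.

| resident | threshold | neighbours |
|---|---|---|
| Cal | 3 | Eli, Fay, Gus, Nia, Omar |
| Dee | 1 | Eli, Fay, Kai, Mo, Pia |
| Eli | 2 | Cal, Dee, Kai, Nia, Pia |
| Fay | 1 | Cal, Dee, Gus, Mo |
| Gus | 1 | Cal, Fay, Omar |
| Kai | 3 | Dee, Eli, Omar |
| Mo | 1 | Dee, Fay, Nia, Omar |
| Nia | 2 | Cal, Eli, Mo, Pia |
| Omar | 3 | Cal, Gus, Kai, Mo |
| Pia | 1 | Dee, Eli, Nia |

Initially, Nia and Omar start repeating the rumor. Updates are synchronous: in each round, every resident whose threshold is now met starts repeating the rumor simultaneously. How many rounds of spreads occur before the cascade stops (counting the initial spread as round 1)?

Round 1 — Nia, Omar start repeating the rumor (initial).
Round 2 — checking thresholds:
  Cal: 2 of 5 neighbours < 3, below threshold.
  Eli: 1 of 5 neighbours < 2, below threshold.
  Gus: 1 of 3 neighbours ≥ 1, starts repeating the rumor.
  Kai: 1 of 3 neighbours < 3, below threshold.
  Mo: 2 of 4 neighbours ≥ 1, starts repeating the rumor.
  Pia: 1 of 3 neighbours ≥ 1, starts repeating the rumor.
Round 3 — checking thresholds:
  Cal: 3 of 5 neighbours ≥ 3, starts repeating the rumor.
  Dee: 2 of 5 neighbours ≥ 1, starts repeating the rumor.
  Eli: 2 of 5 neighbours ≥ 2, starts repeating the rumor.
  Fay: 2 of 4 neighbours ≥ 1, starts repeating the rumor.
  Kai: 1 of 3 neighbours < 3, below threshold.
Round 4 — checking thresholds:
  Kai: 3 of 3 neighbours ≥ 3, starts repeating the rumor.
Round 5 — no new spreads; cascade stops.

4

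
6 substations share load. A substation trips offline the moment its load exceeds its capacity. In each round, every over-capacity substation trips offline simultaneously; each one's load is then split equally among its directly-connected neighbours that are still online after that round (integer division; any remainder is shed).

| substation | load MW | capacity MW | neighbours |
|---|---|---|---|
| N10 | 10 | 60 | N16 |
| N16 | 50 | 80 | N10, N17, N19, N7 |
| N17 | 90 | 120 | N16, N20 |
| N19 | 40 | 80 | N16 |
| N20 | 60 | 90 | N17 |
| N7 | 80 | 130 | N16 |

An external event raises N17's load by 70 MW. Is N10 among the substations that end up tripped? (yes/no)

Round 1 — N17 at 160 > 120. N17 trips offline.
  N17 sheds 160 MW to N16, N20: 80 each.
    N16: 50+80 = 130 > 80
    N20: 60+80 = 140 > 90
Round 2 — N16, N20 trip offline.
  N16 sheds 130 MW to N10, N19, N7: 43 each (1 lost).
    N10: 10+43 = 53 ≤ 60
    N19: 40+43 = 83 > 80
    N7: 80+43 = 123 ≤ 130
  N20 sheds 140 MW: no online neighbours, lost.
Round 3 — N19 trips offline.
  N19 sheds 83 MW: no online neighbours, lost.
No further trips.

no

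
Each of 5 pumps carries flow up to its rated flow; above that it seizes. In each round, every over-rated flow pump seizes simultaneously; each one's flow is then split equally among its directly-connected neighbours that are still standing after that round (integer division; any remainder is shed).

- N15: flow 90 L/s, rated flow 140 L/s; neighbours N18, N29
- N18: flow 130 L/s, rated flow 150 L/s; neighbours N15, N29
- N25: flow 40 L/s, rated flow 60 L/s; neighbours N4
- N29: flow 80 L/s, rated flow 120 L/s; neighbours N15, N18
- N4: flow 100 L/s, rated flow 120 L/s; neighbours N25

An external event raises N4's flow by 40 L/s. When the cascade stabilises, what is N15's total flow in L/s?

90

Round 1 — N4 at 140 > 120. N4 seizes.
  N4 sheds 140 L/s to N25: 140 each.
    N25: 40+140 = 180 > 60
Round 2 — N25 seizes.
  N25 sheds 180 L/s: no online neighbours, lost.
No further seizures.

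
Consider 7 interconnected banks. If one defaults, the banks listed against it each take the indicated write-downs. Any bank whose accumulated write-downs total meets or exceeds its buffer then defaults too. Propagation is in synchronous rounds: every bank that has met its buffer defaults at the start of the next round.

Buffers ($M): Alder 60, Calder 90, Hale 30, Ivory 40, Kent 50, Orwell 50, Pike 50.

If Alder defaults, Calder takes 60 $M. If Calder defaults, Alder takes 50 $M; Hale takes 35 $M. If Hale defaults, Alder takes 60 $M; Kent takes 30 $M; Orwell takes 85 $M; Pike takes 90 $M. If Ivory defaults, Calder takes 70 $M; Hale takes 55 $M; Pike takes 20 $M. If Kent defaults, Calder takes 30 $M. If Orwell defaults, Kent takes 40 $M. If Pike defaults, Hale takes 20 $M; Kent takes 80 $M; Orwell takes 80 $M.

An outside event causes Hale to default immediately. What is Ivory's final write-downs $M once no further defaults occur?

0

Round 1 — Hale defaults (initial).
  Alder: +60 → 60 ≥ 60
  Kent: +30 → 30 < 50
  Orwell: +85 → 85 ≥ 50
  Pike: +90 → 90 ≥ 50
Round 2 — Alder, Orwell, Pike default.
  Calder: +60 → 60 < 90
  Kent: +40+80 → 150 ≥ 50
Round 3 — Kent defaults.
  Calder: +30 → 90 ≥ 90
Round 4 — Calder defaults.
No further defaults.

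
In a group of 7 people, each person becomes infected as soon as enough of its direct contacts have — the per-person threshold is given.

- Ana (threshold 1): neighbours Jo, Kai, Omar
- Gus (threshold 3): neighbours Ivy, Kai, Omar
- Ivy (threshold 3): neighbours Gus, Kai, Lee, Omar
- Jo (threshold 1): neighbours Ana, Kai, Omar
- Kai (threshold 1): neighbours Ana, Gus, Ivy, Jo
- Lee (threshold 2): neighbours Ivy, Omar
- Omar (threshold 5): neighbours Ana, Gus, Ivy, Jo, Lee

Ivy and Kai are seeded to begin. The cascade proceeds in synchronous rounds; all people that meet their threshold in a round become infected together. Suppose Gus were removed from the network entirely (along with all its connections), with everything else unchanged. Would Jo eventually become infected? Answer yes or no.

With Gus removed:
Round 1 — Ivy, Kai become infected (initial).
Round 2 — checking thresholds:
  Ana: 1 of 3 neighbours ≥ 1, becomes infected.
  Jo: 1 of 3 neighbours ≥ 1, becomes infected.
  Lee: 1 of 2 neighbours < 2, below threshold.
  Omar: 1 of 4 neighbours < 5, below threshold.
Round 3 — no new infections; cascade stops.

yes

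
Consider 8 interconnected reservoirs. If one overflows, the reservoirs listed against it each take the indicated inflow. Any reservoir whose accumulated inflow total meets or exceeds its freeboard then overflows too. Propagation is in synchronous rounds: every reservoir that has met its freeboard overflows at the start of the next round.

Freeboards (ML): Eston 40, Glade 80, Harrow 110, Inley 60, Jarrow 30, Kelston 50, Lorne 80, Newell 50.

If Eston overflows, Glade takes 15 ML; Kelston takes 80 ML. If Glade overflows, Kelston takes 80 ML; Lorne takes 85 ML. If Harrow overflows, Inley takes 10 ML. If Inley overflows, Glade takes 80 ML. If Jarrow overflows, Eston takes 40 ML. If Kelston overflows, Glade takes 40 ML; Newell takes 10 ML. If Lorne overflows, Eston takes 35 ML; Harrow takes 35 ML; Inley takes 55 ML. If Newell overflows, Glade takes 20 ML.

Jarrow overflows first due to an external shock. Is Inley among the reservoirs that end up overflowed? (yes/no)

Round 1 — Jarrow overflows (initial).
  Eston: +40 → 40 ≥ 40
Round 2 — Eston overflows.
  Glade: +15 → 15 < 80
  Kelston: +80 → 80 ≥ 50
Round 3 — Kelston overflows.
  Glade: +40 → 55 < 80
  Newell: +10 → 10 < 50
No further overflows.

no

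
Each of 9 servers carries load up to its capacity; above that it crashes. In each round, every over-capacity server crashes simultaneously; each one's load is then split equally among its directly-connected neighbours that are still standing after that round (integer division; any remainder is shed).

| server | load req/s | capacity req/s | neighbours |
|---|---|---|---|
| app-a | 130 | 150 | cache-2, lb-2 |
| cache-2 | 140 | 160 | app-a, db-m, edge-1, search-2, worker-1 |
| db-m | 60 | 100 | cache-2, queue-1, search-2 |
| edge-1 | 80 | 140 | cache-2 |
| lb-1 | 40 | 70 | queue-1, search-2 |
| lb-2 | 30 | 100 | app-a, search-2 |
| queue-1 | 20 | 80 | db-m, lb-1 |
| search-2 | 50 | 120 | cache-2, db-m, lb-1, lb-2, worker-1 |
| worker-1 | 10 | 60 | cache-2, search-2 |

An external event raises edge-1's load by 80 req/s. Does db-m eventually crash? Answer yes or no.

Round 1 — edge-1 at 160 > 140. edge-1 crashes.
  edge-1 sheds 160 req/s to cache-2: 160 each.
    cache-2: 140+160 = 300 > 160
Round 2 — cache-2 crashes.
  cache-2 sheds 300 req/s to app-a, db-m, search-2, worker-1: 75 each.
    app-a: 130+75 = 205 > 150
    db-m: 60+75 = 135 > 100
    search-2: 50+75 = 125 > 120
    worker-1: 10+75 = 85 > 60
Round 3 — app-a, db-m, search-2, worker-1 crash.
  app-a sheds 205 req/s to lb-2: 205 each.
    lb-2: 30+205 = 235 > 100
  db-m sheds 135 req/s to queue-1: 135 each.
    queue-1: 20+135 = 155 > 80
  search-2 sheds 125 req/s to lb-1, lb-2: 62 each (1 lost).
    lb-1: 40+62 = 102 > 70
    lb-2: 235+62 = 297 > 100
  worker-1 sheds 85 req/s: no online neighbours, lost.
Round 4 — lb-1, lb-2, queue-1 crash.
  lb-1 sheds 102 req/s: no online neighbours, lost.
  lb-2 sheds 297 req/s: no online neighbours, lost.
  queue-1 sheds 155 req/s: no online neighbours, lost.
No further crashes.

yes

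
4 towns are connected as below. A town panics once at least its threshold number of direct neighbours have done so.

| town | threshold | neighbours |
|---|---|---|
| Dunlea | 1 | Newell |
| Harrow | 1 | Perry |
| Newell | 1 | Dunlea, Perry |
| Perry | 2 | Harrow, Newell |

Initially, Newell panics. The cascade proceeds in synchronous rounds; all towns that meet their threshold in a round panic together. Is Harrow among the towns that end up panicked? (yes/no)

Round 1 — Newell panics (initial).
Round 2 — checking thresholds:
  Dunlea: 1 of 1 neighbours ≥ 1, panics.
  Perry: 1 of 2 neighbours < 2, holds.
Round 3 — no new panics; cascade stops.

no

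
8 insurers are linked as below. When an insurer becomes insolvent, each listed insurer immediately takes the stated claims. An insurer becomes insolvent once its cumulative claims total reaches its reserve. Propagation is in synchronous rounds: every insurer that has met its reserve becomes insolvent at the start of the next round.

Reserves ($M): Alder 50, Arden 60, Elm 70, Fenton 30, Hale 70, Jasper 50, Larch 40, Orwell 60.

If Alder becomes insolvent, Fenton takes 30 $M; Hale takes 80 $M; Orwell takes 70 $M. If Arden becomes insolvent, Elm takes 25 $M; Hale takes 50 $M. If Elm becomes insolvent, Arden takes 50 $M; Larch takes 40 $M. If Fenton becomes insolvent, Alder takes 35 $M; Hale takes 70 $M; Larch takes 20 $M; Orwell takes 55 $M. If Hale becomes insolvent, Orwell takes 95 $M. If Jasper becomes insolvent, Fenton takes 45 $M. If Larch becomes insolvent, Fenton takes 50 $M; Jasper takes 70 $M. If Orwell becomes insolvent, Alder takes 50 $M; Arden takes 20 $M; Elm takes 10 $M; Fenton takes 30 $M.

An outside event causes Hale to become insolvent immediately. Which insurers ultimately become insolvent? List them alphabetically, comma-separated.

Round 1 — Hale becomes insolvent (initial).
  Orwell: +95 → 95 ≥ 60
Round 2 — Orwell becomes insolvent.
  Alder: +50 → 50 ≥ 50
  Arden: +20 → 20 < 60
  Elm: +10 → 10 < 70
  Fenton: +30 → 30 ≥ 30
Round 3 — Alder, Fenton become insolvent.
  Larch: +20 → 20 < 40
No further insolvencies.

Alder, Fenton, Hale, Orwell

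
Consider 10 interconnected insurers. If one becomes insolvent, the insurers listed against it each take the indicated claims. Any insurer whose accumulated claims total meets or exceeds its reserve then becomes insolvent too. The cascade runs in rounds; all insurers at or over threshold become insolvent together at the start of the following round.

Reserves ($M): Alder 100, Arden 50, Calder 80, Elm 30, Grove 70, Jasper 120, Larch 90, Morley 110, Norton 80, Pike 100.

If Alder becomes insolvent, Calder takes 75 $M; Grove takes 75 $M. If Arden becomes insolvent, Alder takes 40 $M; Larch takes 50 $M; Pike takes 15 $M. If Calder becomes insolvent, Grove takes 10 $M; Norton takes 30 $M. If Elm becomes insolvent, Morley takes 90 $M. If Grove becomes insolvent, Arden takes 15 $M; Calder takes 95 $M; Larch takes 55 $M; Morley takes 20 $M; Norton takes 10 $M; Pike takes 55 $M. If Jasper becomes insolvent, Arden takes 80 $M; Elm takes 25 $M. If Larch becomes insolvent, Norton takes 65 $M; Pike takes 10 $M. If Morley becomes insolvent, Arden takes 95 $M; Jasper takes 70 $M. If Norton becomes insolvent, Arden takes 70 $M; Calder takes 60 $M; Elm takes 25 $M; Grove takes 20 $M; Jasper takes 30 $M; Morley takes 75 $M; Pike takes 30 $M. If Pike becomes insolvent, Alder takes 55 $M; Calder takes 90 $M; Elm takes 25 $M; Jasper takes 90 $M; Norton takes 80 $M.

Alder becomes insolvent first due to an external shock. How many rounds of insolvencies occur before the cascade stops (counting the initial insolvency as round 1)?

3

Round 1 — Alder becomes insolvent (initial).
  Calder: +75 → 75 < 80
  Grove: +75 → 75 ≥ 70
Round 2 — Grove becomes insolvent.
  Arden: +15 → 15 < 50
  Calder: +95 → 170 ≥ 80
  Larch: +55 → 55 < 90
  Morley: +20 → 20 < 110
  Norton: +10 → 10 < 80
  Pike: +55 → 55 < 100
Round 3 — Calder becomes insolvent.
  Norton: +30 → 40 < 80
No further insolvencies.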